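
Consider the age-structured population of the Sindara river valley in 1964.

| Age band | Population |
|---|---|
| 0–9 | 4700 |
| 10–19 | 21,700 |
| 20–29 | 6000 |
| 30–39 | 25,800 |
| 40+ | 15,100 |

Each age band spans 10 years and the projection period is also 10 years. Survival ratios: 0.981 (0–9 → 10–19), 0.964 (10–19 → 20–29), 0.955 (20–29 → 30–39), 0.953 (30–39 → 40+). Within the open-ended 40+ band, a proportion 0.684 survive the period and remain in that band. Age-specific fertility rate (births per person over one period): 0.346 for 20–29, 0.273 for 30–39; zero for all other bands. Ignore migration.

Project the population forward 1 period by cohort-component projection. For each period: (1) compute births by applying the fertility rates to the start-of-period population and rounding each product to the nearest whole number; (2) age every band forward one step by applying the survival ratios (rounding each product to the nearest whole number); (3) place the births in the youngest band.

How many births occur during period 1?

Period 1.
Births: 6000 * 0.346 = 2076 ; 25800 * 0.273 = 7043 ⇒ total 9119
10–19: 4700 * 0.981 = 4611
20–29: 21700 * 0.964 = 20919
30–39: 6000 * 0.955 = 5730
40+: 25800 * 0.953 + 15100 * 0.684 = 24587 + 10328 = 34915
Population now: 0–9=9119, 10–19=4611, 20–29=20919, 30–39=5730, 40+=34915

9119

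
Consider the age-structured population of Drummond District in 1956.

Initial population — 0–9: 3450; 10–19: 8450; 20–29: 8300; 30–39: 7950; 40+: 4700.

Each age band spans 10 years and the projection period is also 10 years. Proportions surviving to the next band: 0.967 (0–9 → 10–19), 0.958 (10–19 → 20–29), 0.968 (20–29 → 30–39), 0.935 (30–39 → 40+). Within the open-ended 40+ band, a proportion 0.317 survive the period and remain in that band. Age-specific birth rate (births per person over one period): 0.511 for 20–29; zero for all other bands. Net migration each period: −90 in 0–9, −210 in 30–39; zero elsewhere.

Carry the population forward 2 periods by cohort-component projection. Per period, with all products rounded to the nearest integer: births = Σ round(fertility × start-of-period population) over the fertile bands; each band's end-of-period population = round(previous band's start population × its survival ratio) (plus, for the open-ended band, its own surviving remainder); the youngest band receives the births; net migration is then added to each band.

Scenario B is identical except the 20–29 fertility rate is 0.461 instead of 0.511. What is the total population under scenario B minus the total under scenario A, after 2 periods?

Let group 1 be 0–9 through group 5 = 40+.
[period 1]
Births: 8300 × 0.511 = 4241
Group 2: 3450 × 0.967 = 3336
Group 3: 8450 × 0.958 = 8095
Group 4: 8300 × 0.968 = 8034
Group 5: 7950 × 0.935 + 4700 × 0.317 = 7433 + 1490 = 8923
Net migration: Group 1 − 90 → 4151; Group 4 − 210 → 7824
→ [4151, 3336, 8095, 7824, 8923]
[period 2]
Births: 8095 × 0.511 = 4137
Group 2: 4151 × 0.967 = 4014
Group 3: 3336 × 0.958 = 3196
Group 4: 8095 × 0.968 = 7836
Group 5: 7824 × 0.935 + 8923 × 0.317 = 7315 + 2829 = 10144
Net migration: Group 1 − 90 → 4047; Group 4 − 210 → 7626
→ [4047, 4014, 3196, 7626, 10144]
Scenario A total after 2 periods: 29027
Scenario B projection —
[period 1]
Births: 8300 × 0.461 = 3826
Group 2: 3450 × 0.967 = 3336
Group 3: 8450 × 0.958 = 8095
Group 4: 8300 × 0.968 = 8034
Group 5: 7950 × 0.935 + 4700 × 0.317 = 7433 + 1490 = 8923
Net migration: Group 1 − 90 → 3736; Group 4 − 210 → 7824
→ [3736, 3336, 8095, 7824, 8923]
[period 2]
Births: 8095 × 0.461 = 3732
Group 2: 3736 × 0.967 = 3613
Group 3: 3336 × 0.958 = 3196
Group 4: 8095 × 0.968 = 7836
Group 5: 7824 × 0.935 + 8923 × 0.317 = 7315 + 2829 = 10144
Net migration: Group 1 − 90 → 3642; Group 4 − 210 → 7626
→ [3642, 3613, 3196, 7626, 10144]
Scenario B total after 2 periods: 28221
Difference B − A = 28221 − 29027 = -806

-806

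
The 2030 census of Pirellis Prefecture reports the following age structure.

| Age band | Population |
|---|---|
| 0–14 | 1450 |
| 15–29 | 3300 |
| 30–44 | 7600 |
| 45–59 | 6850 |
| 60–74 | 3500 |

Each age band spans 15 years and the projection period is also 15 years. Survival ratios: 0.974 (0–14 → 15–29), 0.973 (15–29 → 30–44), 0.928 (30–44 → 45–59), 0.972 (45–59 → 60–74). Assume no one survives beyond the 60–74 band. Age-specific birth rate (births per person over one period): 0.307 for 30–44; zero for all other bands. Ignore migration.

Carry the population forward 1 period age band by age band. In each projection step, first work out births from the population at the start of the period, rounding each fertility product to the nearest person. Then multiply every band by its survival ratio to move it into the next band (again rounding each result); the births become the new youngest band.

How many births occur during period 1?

Call the groups 1 to 5, youngest first.
After projecting period 1:
Births: 7600 × 0.307 = 2333
Group 2: 1450 × 0.974 = 1412
Group 3: 3300 × 0.973 = 3211
Group 4: 7600 × 0.928 = 7053
Group 5: 6850 × 0.972 = 6658
Population now: 0–14=2333, 15–29=1412, 30–44=3211, 45–59=7053, 60–74=6658

2333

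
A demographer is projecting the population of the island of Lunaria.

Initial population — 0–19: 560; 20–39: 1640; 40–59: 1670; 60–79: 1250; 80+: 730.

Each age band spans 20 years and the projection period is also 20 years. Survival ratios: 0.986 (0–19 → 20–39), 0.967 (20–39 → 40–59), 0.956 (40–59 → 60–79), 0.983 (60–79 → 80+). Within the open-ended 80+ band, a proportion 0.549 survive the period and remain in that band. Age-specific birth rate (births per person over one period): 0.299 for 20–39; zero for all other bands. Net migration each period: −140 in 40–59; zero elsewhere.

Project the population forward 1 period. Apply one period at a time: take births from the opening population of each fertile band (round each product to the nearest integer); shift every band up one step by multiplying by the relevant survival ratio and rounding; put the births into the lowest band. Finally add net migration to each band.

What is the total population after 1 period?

5715

Let group 1 be 0–19 through group 5 = 80+.
Period 1:
Births: 1640 × 0.299 = 490
Group 2: 560 × 0.986 = 552
Group 3: 1640 × 0.967 = 1586
Group 4: 1670 × 0.956 = 1597
Group 5: 1250 × 0.983 + 730 × 0.549 = 1229 + 401 = 1630
Net migration: Group 3 − 140 → 1446
Giving 490 / 552 / 1446 / 1597 / 1630.
Total after period 1: 490 + 552 + 1446 + 1597 + 1630 = 5715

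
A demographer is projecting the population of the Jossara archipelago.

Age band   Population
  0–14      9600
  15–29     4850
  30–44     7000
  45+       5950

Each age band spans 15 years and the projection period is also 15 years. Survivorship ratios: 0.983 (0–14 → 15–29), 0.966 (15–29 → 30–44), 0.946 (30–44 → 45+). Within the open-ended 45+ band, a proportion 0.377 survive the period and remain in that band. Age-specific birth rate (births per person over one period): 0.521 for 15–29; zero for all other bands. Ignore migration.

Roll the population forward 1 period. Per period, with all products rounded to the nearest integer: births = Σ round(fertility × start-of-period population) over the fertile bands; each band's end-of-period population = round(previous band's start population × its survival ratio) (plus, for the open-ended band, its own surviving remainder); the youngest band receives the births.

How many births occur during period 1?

2527

Period 1.
Births: 4850 × 0.521 = 2527
15–29: 9600 × 0.983 = 9437
30–44: 4850 × 0.966 = 4685
45+: 7000 × 0.946 + 5950 × 0.377 = 6622 + 2243 = 8865
End of period: [2527, 9437, 4685, 8865]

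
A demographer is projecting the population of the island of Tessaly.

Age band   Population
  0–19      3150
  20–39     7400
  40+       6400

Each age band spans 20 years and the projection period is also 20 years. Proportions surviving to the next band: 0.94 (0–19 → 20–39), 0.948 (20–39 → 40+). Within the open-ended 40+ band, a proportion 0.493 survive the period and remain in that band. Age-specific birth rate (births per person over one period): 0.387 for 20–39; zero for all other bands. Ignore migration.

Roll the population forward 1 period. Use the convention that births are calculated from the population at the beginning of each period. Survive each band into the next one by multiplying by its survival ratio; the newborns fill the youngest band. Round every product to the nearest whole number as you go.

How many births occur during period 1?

Call the bands 1 to 3, youngest first.
After projecting period 1:
Births: 7400 * 0.387 = 2864
Band 2: 3150 * 0.94 = 2961
Band 3: 7400 * 0.948 + 6400 * 0.493 = 7015 + 3155 = 10170
→ [2864, 2961, 10170]

2864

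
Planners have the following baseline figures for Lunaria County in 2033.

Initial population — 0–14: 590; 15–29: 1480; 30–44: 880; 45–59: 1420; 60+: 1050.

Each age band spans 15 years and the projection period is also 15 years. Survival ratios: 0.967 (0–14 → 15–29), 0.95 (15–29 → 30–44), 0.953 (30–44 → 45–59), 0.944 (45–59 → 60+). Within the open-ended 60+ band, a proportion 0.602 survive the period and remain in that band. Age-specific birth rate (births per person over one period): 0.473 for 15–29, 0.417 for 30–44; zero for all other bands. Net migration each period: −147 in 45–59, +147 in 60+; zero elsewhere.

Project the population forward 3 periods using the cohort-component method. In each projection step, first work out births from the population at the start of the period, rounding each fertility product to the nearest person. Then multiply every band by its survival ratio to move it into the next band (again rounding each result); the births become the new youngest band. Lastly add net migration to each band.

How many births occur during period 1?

1067

Call the bands 1 to 5, youngest first.
Period 1:
Births: 1480 × 0.473 = 700, 880 × 0.417 = 367 — total 1067
Band 2: 590 × 0.967 = 571
Band 3: 1480 × 0.95 = 1406
Band 4: 880 × 0.953 = 839
Band 5: 1420 × 0.944 + 1050 × 0.602 = 1340 + 632 = 1972
Net migration: Band 4 − 147 → 692; Band 5 + 147 → 2119
Population now: 0–14=1067, 15–29=571, 30–44=1406, 45–59=692, 60+=2119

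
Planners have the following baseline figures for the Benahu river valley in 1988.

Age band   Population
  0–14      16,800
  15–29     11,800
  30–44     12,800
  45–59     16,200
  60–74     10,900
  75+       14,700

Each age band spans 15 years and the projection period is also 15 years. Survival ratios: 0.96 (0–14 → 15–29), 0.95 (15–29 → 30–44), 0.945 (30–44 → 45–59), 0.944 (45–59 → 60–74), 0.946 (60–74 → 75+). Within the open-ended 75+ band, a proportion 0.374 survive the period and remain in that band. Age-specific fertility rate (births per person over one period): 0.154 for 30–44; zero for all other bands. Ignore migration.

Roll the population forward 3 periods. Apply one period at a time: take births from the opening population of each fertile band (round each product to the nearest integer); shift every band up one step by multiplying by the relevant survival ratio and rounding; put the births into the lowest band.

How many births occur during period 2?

After projecting period 1:
Births: 12800 × 0.154 = 1971
15–29: 16800 × 0.96 = 16128
30–44: 11800 × 0.95 = 11210
45–59: 12800 × 0.945 = 12096
60–74: 16200 × 0.944 = 15293
75+: 10900 × 0.946 + 14700 × 0.374 = 10311 + 5498 = 15809
Population now: 0–14=1971, 15–29=16128, 30–44=11210, 45–59=12096, 60–74=15293, 75+=15809
After projecting period 2:
Births: 11210 × 0.154 = 1726
15–29: 1971 × 0.96 = 1892
30–44: 16128 × 0.95 = 15322
45–59: 11210 × 0.945 = 10593
60–74: 12096 × 0.944 = 11419
75+: 15293 × 0.946 + 15809 × 0.374 = 14467 + 5913 = 20380
Population now: 0–14=1726, 15–29=1892, 30–44=15322, 45–59=10593, 60–74=11419, 75+=20380

1726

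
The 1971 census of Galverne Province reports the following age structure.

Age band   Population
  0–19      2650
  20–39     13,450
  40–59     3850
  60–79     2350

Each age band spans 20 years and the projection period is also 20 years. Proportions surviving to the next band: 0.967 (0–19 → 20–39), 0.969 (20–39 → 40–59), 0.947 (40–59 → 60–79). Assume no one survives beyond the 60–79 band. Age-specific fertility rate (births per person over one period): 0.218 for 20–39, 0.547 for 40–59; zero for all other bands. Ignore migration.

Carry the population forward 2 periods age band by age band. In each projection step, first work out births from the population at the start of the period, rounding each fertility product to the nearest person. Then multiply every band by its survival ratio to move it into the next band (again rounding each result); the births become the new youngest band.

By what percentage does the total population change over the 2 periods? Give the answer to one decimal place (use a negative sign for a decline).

22.8

Let band 1 be 0–19 through band 4 = 60–79.
After projecting period 1:
Births: 13450 * 0.218 = 2932 ; 3850 * 0.547 = 2106 → total 5038
Band 2: 2650 * 0.967 = 2563
Band 3: 13450 * 0.969 = 13033
Band 4: 3850 * 0.947 = 3646
Giving 5038 / 2563 / 13033 / 3646.
After projecting period 2:
Births: 2563 * 0.218 = 559 ; 13033 * 0.547 = 7129 → total 7688
Band 2: 5038 * 0.967 = 4872
Band 3: 2563 * 0.969 = 2484
Band 4: 13033 * 0.947 = 12342
Giving 7688 / 4872 / 2484 / 12342.
Total: 22300 → 27386; change = 5086; percentage change = 22.8%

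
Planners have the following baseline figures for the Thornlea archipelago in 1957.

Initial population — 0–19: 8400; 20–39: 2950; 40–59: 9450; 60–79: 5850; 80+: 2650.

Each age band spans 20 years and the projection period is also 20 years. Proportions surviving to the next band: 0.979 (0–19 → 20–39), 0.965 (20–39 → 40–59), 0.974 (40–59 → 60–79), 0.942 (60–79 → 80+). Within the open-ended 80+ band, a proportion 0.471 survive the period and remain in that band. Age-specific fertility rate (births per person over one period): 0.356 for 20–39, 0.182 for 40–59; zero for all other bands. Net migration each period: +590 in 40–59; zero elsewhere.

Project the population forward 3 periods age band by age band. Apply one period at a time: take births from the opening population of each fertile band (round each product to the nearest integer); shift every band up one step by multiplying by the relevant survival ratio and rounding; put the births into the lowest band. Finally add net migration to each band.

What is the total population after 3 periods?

26244

— Period 1 —
Births: 2950 × 0.356 = 1050  |  9450 × 0.182 = 1720 — total 2770
20–39: 8400 × 0.979 = 8224
40–59: 2950 × 0.965 = 2847
60–79: 9450 × 0.974 = 9204
80+: 5850 × 0.942 + 2650 × 0.471 = 5511 + 1248 = 6759
Net migration: 40–59 + 590 → 3437
End of period: [2770, 8224, 3437, 9204, 6759]
— Period 2 —
Births: 8224 × 0.356 = 2928  |  3437 × 0.182 = 626 — total 3554
20–39: 2770 × 0.979 = 2712
40–59: 8224 × 0.965 = 7936
60–79: 3437 × 0.974 = 3348
80+: 9204 × 0.942 + 6759 × 0.471 = 8670 + 3183 = 11853
Net migration: 40–59 + 590 → 8526
End of period: [3554, 2712, 8526, 3348, 11853]
— Period 3 —
Births: 2712 × 0.356 = 965  |  8526 × 0.182 = 1552 — total 2517
20–39: 3554 × 0.979 = 3479
40–59: 2712 × 0.965 = 2617
60–79: 8526 × 0.974 = 8304
80+: 3348 × 0.942 + 11853 × 0.471 = 3154 + 5583 = 8737
Net migration: 40–59 + 590 → 3207
End of period: [2517, 3479, 3207, 8304, 8737]
Total after period 3: 2517 + 3479 + 3207 + 8304 + 8737 = 26244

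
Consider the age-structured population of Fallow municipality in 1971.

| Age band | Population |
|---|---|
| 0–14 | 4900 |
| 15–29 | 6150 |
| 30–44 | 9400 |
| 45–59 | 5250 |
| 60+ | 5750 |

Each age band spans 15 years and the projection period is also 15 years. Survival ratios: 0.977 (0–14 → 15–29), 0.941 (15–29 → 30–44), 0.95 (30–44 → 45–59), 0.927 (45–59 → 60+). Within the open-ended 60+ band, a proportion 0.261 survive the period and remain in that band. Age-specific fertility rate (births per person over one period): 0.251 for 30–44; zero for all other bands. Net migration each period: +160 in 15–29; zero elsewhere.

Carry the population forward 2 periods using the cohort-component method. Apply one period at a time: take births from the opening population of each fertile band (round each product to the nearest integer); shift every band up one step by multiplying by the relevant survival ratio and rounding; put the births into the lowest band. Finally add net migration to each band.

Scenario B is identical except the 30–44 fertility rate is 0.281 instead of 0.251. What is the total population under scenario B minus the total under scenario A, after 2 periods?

Period 1.
Births: 9400 * 0.251 = 2359
15–29: 4900 * 0.977 = 4787
30–44: 6150 * 0.941 = 5787
45–59: 9400 * 0.95 = 8930
60+: 5250 * 0.927 + 5750 * 0.261 = 4867 + 1501 = 6368
Net migration: 15–29 + 160 → 4947
Giving 2359 / 4947 / 5787 / 8930 / 6368.
Period 2.
Births: 5787 * 0.251 = 1453
15–29: 2359 * 0.977 = 2305
30–44: 4947 * 0.941 = 4655
45–59: 5787 * 0.95 = 5498
60+: 8930 * 0.927 + 6368 * 0.261 = 8278 + 1662 = 9940
Net migration: 15–29 + 160 → 2465
Giving 1453 / 2465 / 4655 / 5498 / 9940.
Scenario A total after 2 periods: 24011
Scenario B projection —
Period 1.
Births: 9400 * 0.281 = 2641
15–29: 4900 * 0.977 = 4787
30–44: 6150 * 0.941 = 5787
45–59: 9400 * 0.95 = 8930
60+: 5250 * 0.927 + 5750 * 0.261 = 4867 + 1501 = 6368
Net migration: 15–29 + 160 → 4947
Giving 2641 / 4947 / 5787 / 8930 / 6368.
Period 2.
Births: 5787 * 0.281 = 1626
15–29: 2641 * 0.977 = 2580
30–44: 4947 * 0.941 = 4655
45–59: 5787 * 0.95 = 5498
60+: 8930 * 0.927 + 6368 * 0.261 = 8278 + 1662 = 9940
Net migration: 15–29 + 160 → 2740
Giving 1626 / 2740 / 4655 / 5498 / 9940.
Scenario B total after 2 periods: 24459
Difference B − A = 24459 − 24011 = 448

448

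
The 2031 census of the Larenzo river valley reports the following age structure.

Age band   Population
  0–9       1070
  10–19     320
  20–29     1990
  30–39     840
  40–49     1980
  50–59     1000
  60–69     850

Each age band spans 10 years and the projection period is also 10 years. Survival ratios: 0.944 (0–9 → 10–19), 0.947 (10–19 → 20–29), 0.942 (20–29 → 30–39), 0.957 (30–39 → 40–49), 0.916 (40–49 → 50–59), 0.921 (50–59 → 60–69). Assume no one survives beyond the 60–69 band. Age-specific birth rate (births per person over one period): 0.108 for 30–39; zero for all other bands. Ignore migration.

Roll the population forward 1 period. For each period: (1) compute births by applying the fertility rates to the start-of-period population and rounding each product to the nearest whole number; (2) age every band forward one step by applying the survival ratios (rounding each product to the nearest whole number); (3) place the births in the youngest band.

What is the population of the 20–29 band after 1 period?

303

Period 1:
Births: 840 × 0.108 = 91
10–19: 1070 × 0.944 = 1010
20–29: 320 × 0.947 = 303
30–39: 1990 × 0.942 = 1875
40–49: 840 × 0.957 = 804
50–59: 1980 × 0.916 = 1814
60–69: 1000 × 0.921 = 921
End of period: [91, 1010, 303, 1875, 804, 1814, 921]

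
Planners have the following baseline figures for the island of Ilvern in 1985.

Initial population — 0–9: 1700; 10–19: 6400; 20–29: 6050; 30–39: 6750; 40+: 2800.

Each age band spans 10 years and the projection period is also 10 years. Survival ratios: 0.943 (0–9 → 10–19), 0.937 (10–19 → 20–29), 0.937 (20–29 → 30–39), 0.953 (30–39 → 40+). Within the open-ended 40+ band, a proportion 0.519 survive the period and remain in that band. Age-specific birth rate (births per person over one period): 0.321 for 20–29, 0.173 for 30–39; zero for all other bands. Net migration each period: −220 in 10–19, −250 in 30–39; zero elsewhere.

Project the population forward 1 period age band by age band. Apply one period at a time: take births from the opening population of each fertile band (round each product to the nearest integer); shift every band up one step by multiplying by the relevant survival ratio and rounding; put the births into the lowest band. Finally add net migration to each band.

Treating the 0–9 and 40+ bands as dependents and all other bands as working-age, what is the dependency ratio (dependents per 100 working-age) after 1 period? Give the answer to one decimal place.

Numbering the groups 1..5 from youngest to oldest:
Period 1:
Births: 6050 × 0.321 = 1942, 6750 × 0.173 = 1168 — total 3110
Group 2: 1700 × 0.943 = 1603
Group 3: 6400 × 0.937 = 5997
Group 4: 6050 × 0.937 = 5669
Group 5: 6750 × 0.953 + 2800 × 0.519 = 6433 + 1453 = 7886
Net migration: Group 2 − 220 → 1383; Group 4 − 250 → 5419
End of period: [3110, 1383, 5997, 5419, 7886]
Dependents (band 0–9 + band 40+) = 3110 + 7886 = 10996; working-age = 12799; ratio = 10996/12799 × 100 = 85.9

85.9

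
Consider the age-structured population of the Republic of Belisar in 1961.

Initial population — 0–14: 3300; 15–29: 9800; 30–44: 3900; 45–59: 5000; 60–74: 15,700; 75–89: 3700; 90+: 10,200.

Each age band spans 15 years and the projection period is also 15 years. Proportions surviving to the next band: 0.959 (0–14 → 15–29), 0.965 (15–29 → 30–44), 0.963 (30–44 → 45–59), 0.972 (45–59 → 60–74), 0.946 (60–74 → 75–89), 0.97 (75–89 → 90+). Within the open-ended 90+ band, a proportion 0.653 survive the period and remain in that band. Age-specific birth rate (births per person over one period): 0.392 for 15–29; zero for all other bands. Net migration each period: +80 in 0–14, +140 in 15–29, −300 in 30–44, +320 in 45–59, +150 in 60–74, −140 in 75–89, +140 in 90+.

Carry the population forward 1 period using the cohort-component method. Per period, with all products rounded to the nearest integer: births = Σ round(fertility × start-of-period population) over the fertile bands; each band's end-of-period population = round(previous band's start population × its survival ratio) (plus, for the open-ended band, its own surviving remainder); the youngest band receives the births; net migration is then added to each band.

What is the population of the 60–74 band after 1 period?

5010

Call the bands 1 to 7, youngest first.
— Period 1 —
Births: 9800 * 0.392 = 3842
Band 2: 3300 * 0.959 = 3165
Band 3: 9800 * 0.965 = 9457
Band 4: 3900 * 0.963 = 3756
Band 5: 5000 * 0.972 = 4860
Band 6: 15700 * 0.946 = 14852
Band 7: 3700 * 0.97 + 10200 * 0.653 = 3589 + 6661 = 10250
Net migration: Band 1 + 80 → 3922; Band 2 + 140 → 3305; Band 3 − 300 → 9157; Band 4 + 320 → 4076; Band 5 + 150 → 5010; Band 6 − 140 → 14712; Band 7 + 140 → 10390
Giving 3922 / 3305 / 9157 / 4076 / 5010 / 14712 / 10390.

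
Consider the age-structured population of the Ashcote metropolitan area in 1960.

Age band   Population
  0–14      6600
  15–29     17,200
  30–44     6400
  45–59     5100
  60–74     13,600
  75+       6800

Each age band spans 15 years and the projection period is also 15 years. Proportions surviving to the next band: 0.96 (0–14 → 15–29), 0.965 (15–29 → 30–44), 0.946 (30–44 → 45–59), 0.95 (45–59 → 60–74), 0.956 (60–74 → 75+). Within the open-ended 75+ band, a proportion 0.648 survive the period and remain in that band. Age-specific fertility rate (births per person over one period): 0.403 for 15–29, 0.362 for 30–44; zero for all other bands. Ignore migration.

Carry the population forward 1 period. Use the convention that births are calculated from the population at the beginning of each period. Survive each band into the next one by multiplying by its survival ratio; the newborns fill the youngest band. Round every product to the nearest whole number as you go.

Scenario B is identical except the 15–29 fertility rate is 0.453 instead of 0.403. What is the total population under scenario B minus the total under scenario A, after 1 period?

860

Let band 1 be 0–14 through band 6 = 75+.
After projecting period 1:
Births: 17200 × 0.403 = 6932, 6400 × 0.362 = 2317 ⇒ total 9249
Band 2: 6600 × 0.96 = 6336
Band 3: 17200 × 0.965 = 16598
Band 4: 6400 × 0.946 = 6054
Band 5: 5100 × 0.95 = 4845
Band 6: 13600 × 0.956 + 6800 × 0.648 = 13002 + 4406 = 17408
Giving 9249 / 6336 / 16598 / 6054 / 4845 / 17408.
Scenario A total after 1 period: 60490
Scenario B projection —
After projecting period 1:
Births: 17200 × 0.453 = 7792, 6400 × 0.362 = 2317 ⇒ total 10109
Band 2: 6600 × 0.96 = 6336
Band 3: 17200 × 0.965 = 16598
Band 4: 6400 × 0.946 = 6054
Band 5: 5100 × 0.95 = 4845
Band 6: 13600 × 0.956 + 6800 × 0.648 = 13002 + 4406 = 17408
Giving 10109 / 6336 / 16598 / 6054 / 4845 / 17408.
Scenario B total after 1 period: 61350
Difference B − A = 61350 − 60490 = 860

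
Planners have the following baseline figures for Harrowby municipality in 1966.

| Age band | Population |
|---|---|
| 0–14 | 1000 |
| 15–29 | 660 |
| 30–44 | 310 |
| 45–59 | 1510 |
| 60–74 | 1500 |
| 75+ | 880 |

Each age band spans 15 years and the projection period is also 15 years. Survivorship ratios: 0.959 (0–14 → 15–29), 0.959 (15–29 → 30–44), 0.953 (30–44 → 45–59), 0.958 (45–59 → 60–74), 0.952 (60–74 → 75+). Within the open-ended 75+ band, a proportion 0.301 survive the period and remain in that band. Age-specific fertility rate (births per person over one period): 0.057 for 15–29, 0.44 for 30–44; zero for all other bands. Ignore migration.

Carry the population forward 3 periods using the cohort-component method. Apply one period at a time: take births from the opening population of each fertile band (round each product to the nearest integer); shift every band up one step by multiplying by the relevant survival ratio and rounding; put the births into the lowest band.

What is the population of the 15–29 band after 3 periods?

320

Call the bands 1 to 6, youngest first.
Period 1.
Births: 660 × 0.057 = 38, 310 × 0.44 = 136 → total 174
Band 2: 1000 × 0.959 = 959
Band 3: 660 × 0.959 = 633
Band 4: 310 × 0.953 = 295
Band 5: 1510 × 0.958 = 1447
Band 6: 1500 × 0.952 + 880 × 0.301 = 1428 + 265 = 1693
Giving 174 / 959 / 633 / 295 / 1447 / 1693.
Period 2.
Births: 959 × 0.057 = 55, 633 × 0.44 = 279 → total 334
Band 2: 174 × 0.959 = 167
Band 3: 959 × 0.959 = 920
Band 4: 633 × 0.953 = 603
Band 5: 295 × 0.958 = 283
Band 6: 1447 × 0.952 + 1693 × 0.301 = 1378 + 510 = 1888
Giving 334 / 167 / 920 / 603 / 283 / 1888.
Period 3.
Births: 167 × 0.057 = 10, 920 × 0.44 = 405 → total 415
Band 2: 334 × 0.959 = 320
Band 3: 167 × 0.959 = 160
Band 4: 920 × 0.953 = 877
Band 5: 603 × 0.958 = 578
Band 6: 283 × 0.952 + 1888 × 0.301 = 269 + 568 = 837
Giving 415 / 320 / 160 / 877 / 578 / 837.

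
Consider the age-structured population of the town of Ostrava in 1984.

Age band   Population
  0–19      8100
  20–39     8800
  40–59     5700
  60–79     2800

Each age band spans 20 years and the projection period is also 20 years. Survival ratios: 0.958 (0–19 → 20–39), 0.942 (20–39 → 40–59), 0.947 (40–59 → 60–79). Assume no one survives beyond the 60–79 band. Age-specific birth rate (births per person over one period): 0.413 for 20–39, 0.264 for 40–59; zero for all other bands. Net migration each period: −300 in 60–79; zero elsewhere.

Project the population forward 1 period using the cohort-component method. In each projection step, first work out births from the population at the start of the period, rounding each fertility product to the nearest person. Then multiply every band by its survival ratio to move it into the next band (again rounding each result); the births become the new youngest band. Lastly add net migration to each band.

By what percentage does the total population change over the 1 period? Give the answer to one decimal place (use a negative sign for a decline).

Numbering the bands 1..4 from youngest to oldest:
After projecting period 1:
Births: 8800 × 0.413 = 3634  |  5700 × 0.264 = 1505 — total 5139
Band 2: 8100 × 0.958 = 7760
Band 3: 8800 × 0.942 = 8290
Band 4: 5700 × 0.947 = 5398
Net migration: Band 4 − 300 → 5098
Population now: 0–19=5139, 20–39=7760, 40–59=8290, 60–79=5098
Total: 25400 → 26287; change = 887; percentage change = 3.5%

3.5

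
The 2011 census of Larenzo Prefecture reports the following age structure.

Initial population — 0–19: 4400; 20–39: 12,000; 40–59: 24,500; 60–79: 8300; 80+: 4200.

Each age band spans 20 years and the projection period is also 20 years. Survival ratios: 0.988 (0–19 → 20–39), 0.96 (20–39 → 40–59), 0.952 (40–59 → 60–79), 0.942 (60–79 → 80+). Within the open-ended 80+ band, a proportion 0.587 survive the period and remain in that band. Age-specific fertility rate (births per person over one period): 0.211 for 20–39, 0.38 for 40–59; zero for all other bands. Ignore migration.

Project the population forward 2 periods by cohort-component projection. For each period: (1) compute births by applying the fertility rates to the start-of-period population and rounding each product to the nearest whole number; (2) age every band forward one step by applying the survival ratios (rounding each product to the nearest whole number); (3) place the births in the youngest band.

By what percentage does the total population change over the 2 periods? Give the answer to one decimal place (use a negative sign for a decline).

12.6

(Groups numbered youngest = 1 to oldest = 5.)
[period 1]
Births: 12000 × 0.211 = 2532, 24500 × 0.38 = 9310 — total 11842
Group 2: 4400 × 0.988 = 4347
Group 3: 12000 × 0.96 = 11520
Group 4: 24500 × 0.952 = 23324
Group 5: 8300 × 0.942 + 4200 × 0.587 = 7819 + 2465 = 10284
Giving 11842 / 4347 / 11520 / 23324 / 10284.
[period 2]
Births: 4347 × 0.211 = 917, 11520 × 0.38 = 4378 — total 5295
Group 2: 11842 × 0.988 = 11700
Group 3: 4347 × 0.96 = 4173
Group 4: 11520 × 0.952 = 10967
Group 5: 23324 × 0.942 + 10284 × 0.587 = 21971 + 6037 = 28008
Giving 5295 / 11700 / 4173 / 10967 / 28008.
Total: 53400 → 60143; change = 6743; percentage change = 12.6%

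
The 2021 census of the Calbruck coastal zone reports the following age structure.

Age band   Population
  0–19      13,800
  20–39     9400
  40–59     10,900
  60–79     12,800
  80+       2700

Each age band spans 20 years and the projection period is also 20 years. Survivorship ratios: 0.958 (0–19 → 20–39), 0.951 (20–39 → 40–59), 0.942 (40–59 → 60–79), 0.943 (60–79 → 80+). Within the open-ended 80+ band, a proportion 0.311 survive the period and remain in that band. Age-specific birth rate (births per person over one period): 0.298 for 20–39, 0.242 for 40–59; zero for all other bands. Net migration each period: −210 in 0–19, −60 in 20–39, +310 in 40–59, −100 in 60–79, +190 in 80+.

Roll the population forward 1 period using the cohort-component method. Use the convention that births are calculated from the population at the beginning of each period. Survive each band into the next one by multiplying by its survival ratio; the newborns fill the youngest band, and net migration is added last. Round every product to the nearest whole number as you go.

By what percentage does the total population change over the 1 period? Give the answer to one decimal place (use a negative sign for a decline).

2.6

Let band 1 be 0–19 through band 5 = 80+.
Period 1:
Births: 9400 × 0.298 = 2801  |  10900 × 0.242 = 2638 — total 5439
Band 2: 13800 × 0.958 = 13220
Band 3: 9400 × 0.951 = 8939
Band 4: 10900 × 0.942 = 10268
Band 5: 12800 × 0.943 + 2700 × 0.311 = 12070 + 840 = 12910
Net migration: Band 1 − 210 → 5229; Band 2 − 60 → 13160; Band 3 + 310 → 9249; Band 4 − 100 → 10168; Band 5 + 190 → 13100
Population now: 0–19=5229, 20–39=13160, 40–59=9249, 60–79=10168, 80+=13100
Total: 49600 → 50906; change = 1306; percentage change = 2.6%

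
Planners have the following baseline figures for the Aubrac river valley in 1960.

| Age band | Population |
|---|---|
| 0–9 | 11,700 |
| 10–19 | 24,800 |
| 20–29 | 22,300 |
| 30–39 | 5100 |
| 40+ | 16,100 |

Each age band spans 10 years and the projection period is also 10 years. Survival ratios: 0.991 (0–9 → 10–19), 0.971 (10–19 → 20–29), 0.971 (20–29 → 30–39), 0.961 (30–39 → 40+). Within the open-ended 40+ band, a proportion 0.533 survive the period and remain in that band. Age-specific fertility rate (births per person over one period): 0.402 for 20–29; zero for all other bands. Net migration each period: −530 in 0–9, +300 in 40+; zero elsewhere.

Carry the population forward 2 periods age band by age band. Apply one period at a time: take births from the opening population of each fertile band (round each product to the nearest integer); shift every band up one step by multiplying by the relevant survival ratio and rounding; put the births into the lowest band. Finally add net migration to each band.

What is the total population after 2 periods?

Numbering the bands 1..5 from youngest to oldest:
— Period 1 —
Births: 22300 × 0.402 = 8965
Band 2: 11700 × 0.991 = 11595
Band 3: 24800 × 0.971 = 24081
Band 4: 22300 × 0.971 = 21653
Band 5: 5100 × 0.961 + 16100 × 0.533 = 4901 + 8581 = 13482
Net migration: Band 1 − 530 → 8435; Band 5 + 300 → 13782
End of period: [8435, 11595, 24081, 21653, 13782]
— Period 2 —
Births: 24081 × 0.402 = 9681
Band 2: 8435 × 0.991 = 8359
Band 3: 11595 × 0.971 = 11259
Band 4: 24081 × 0.971 = 23383
Band 5: 21653 × 0.961 + 13782 × 0.533 = 20809 + 7346 = 28155
Net migration: Band 1 − 530 → 9151; Band 5 + 300 → 28455
End of period: [9151, 8359, 11259, 23383, 28455]
Total after period 2: 9151 + 8359 + 11259 + 23383 + 28455 = 80607

80607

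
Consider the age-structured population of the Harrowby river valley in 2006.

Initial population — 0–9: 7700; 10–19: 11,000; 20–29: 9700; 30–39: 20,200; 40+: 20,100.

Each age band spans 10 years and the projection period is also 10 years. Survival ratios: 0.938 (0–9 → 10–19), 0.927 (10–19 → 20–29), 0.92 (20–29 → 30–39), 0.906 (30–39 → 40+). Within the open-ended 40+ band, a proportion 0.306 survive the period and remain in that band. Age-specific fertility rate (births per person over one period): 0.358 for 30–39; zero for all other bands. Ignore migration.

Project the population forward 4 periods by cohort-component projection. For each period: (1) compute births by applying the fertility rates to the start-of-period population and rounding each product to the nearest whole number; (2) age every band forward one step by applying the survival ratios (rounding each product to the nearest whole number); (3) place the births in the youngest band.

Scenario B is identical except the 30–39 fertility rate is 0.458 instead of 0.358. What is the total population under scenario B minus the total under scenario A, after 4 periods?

3887

Numbering the bands 1..5 from youngest to oldest:
[period 1]
Births: 20200 * 0.358 = 7232
Band 2: 7700 * 0.938 = 7223
Band 3: 11000 * 0.927 = 10197
Band 4: 9700 * 0.92 = 8924
Band 5: 20200 * 0.906 + 20100 * 0.306 = 18301 + 6151 = 24452
→ [7232, 7223, 10197, 8924, 24452]
[period 2]
Births: 8924 * 0.358 = 3195
Band 2: 7232 * 0.938 = 6784
Band 3: 7223 * 0.927 = 6696
Band 4: 10197 * 0.92 = 9381
Band 5: 8924 * 0.906 + 24452 * 0.306 = 8085 + 7482 = 15567
→ [3195, 6784, 6696, 9381, 15567]
[period 3]
Births: 9381 * 0.358 = 3358
Band 2: 3195 * 0.938 = 2997
Band 3: 6784 * 0.927 = 6289
Band 4: 6696 * 0.92 = 6160
Band 5: 9381 * 0.906 + 15567 * 0.306 = 8499 + 4764 = 13263
→ [3358, 2997, 6289, 6160, 13263]
[period 4]
Births: 6160 * 0.358 = 2205
Band 2: 3358 * 0.938 = 3150
Band 3: 2997 * 0.927 = 2778
Band 4: 6289 * 0.92 = 5786
Band 5: 6160 * 0.906 + 13263 * 0.306 = 5581 + 4058 = 9639
→ [2205, 3150, 2778, 5786, 9639]
Scenario A total after 4 periods: 23558
Scenario B projection —
[period 1]
Births: 20200 * 0.458 = 9252
Band 2: 7700 * 0.938 = 7223
Band 3: 11000 * 0.927 = 10197
Band 4: 9700 * 0.92 = 8924
Band 5: 20200 * 0.906 + 20100 * 0.306 = 18301 + 6151 = 24452
→ [9252, 7223, 10197, 8924, 24452]
[period 2]
Births: 8924 * 0.458 = 4087
Band 2: 9252 * 0.938 = 8678
Band 3: 7223 * 0.927 = 6696
Band 4: 10197 * 0.92 = 9381
Band 5: 8924 * 0.906 + 24452 * 0.306 = 8085 + 7482 = 15567
→ [4087, 8678, 6696, 9381, 15567]
[period 3]
Births: 9381 * 0.458 = 4296
Band 2: 4087 * 0.938 = 3834
Band 3: 8678 * 0.927 = 8045
Band 4: 6696 * 0.92 = 6160
Band 5: 9381 * 0.906 + 15567 * 0.306 = 8499 + 4764 = 13263
→ [4296, 3834, 8045, 6160, 13263]
[period 4]
Births: 6160 * 0.458 = 2821
Band 2: 4296 * 0.938 = 4030
Band 3: 3834 * 0.927 = 3554
Band 4: 8045 * 0.92 = 7401
Band 5: 6160 * 0.906 + 13263 * 0.306 = 5581 + 4058 = 9639
→ [2821, 4030, 3554, 7401, 9639]
Scenario B total after 4 periods: 27445
Difference B − A = 27445 − 23558 = 3887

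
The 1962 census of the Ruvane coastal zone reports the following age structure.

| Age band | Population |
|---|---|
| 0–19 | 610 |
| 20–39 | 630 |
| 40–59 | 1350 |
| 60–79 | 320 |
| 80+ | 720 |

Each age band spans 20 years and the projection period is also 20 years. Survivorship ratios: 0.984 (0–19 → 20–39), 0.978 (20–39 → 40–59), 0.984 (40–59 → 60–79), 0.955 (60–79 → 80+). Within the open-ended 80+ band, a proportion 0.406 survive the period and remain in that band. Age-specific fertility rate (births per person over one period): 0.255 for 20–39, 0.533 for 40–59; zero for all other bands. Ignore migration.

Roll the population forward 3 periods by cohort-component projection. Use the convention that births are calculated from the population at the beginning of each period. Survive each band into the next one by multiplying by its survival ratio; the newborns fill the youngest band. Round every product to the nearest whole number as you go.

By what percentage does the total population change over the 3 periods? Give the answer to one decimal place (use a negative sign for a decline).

-0.1

Period 1.
Births: 630 * 0.255 = 161  |  1350 * 0.533 = 720 — total 881
20–39: 610 * 0.984 = 600
40–59: 630 * 0.978 = 616
60–79: 1350 * 0.984 = 1328
80+: 320 * 0.955 + 720 * 0.406 = 306 + 292 = 598
→ [881, 600, 616, 1328, 598]
Period 2.
Births: 600 * 0.255 = 153  |  616 * 0.533 = 328 — total 481
20–39: 881 * 0.984 = 867
40–59: 600 * 0.978 = 587
60–79: 616 * 0.984 = 606
80+: 1328 * 0.955 + 598 * 0.406 = 1268 + 243 = 1511
→ [481, 867, 587, 606, 1511]
Period 3.
Births: 867 * 0.255 = 221  |  587 * 0.533 = 313 — total 534
20–39: 481 * 0.984 = 473
40–59: 867 * 0.978 = 848
60–79: 587 * 0.984 = 578
80+: 606 * 0.955 + 1511 * 0.406 = 579 + 613 = 1192
→ [534, 473, 848, 578, 1192]
Total: 3630 → 3625; change = -5; percentage change = -0.1%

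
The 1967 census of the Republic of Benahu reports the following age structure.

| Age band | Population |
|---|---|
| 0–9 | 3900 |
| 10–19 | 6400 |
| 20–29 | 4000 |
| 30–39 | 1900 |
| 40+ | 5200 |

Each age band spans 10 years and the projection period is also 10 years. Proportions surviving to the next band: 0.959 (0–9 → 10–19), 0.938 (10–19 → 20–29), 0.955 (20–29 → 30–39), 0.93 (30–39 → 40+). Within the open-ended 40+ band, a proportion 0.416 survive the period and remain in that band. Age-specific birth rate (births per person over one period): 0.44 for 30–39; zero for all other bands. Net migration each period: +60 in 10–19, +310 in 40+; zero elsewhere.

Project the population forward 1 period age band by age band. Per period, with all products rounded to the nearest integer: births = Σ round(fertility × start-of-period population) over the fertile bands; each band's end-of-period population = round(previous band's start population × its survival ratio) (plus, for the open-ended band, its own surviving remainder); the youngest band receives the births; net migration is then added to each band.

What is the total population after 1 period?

(Bands numbered youngest = 1 to oldest = 5.)
— Period 1 —
Births: 1900 * 0.44 = 836
Band 2: 3900 * 0.959 = 3740
Band 3: 6400 * 0.938 = 6003
Band 4: 4000 * 0.955 = 3820
Band 5: 1900 * 0.93 + 5200 * 0.416 = 1767 + 2163 = 3930
Net migration: Band 2 + 60 → 3800; Band 5 + 310 → 4240
Giving 836 / 3800 / 6003 / 3820 / 4240.
Total after period 1: 836 + 3800 + 6003 + 3820 + 4240 = 18699

18699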